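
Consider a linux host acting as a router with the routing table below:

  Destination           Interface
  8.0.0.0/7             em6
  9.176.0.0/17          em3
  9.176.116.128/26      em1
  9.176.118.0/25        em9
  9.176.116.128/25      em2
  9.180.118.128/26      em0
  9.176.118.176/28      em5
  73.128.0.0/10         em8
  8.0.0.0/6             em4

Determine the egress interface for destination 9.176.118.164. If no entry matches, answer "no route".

Routes whose prefix contains 9.176.118.164:
  8.0.0.0/6 (8.0.0.0 - 11.255.255.255) -> em4
  8.0.0.0/7 (8.0.0.0 - 9.255.255.255) -> em6
  9.176.0.0/17 (9.176.0.0 - 9.176.127.255) -> em3
More-specific entries that do NOT match:
  9.176.118.176/28 (9.176.118.176 - 9.176.118.191) does not contain 9.176.118.164
  9.176.116.128/26 (9.176.116.128 - 9.176.116.191) does not contain 9.176.118.164
  9.180.118.128/26 (9.180.118.128 - 9.180.118.191) does not contain 9.176.118.164
  9.176.118.0/25 (9.176.118.0 - 9.176.118.127) does not contain 9.176.118.164
  9.176.116.128/25 (9.176.116.128 - 9.176.116.255) does not contain 9.176.118.164
Longest matching prefix is /17 -> interface em3.

em3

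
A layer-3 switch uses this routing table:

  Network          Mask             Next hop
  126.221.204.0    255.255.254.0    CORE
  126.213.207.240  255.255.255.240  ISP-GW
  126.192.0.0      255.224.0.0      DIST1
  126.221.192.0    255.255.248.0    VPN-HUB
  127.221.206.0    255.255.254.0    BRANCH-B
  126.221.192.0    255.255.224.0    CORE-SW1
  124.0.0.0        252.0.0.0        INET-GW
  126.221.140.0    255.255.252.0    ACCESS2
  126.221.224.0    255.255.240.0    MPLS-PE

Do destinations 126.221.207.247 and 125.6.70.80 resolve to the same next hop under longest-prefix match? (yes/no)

no

126.221.207.247: longest match 126.221.192.0/19 -> CORE-SW1
125.6.70.80: longest match 124.0.0.0/6 -> INET-GW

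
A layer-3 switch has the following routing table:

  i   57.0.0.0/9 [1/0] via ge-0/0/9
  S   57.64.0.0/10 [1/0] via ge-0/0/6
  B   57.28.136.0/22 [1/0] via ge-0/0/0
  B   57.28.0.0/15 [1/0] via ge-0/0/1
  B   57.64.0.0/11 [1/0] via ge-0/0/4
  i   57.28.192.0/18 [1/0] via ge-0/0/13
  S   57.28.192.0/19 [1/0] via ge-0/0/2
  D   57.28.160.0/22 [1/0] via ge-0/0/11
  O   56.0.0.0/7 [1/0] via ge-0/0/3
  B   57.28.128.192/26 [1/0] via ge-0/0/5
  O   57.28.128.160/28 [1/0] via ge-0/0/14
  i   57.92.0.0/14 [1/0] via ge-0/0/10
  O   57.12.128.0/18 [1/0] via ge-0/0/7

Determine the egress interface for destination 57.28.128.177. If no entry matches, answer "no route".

ge-0/0/1

Routes whose prefix contains 57.28.128.177:
  56.0.0.0/7 (56.0.0.0 - 57.255.255.255) -> ge-0/0/3
  57.0.0.0/9 (57.0.0.0 - 57.127.255.255) -> ge-0/0/9
  57.28.0.0/15 (57.28.0.0 - 57.29.255.255) -> ge-0/0/1
More-specific entries that do NOT match:
  57.28.128.160/28 (57.28.128.160 - 57.28.128.175) does not contain 57.28.128.177
  57.28.128.192/26 (57.28.128.192 - 57.28.128.255) does not contain 57.28.128.177
  57.28.136.0/22 (57.28.136.0 - 57.28.139.255) does not contain 57.28.128.177
  57.28.160.0/22 (57.28.160.0 - 57.28.163.255) does not contain 57.28.128.177
  57.28.192.0/19 (57.28.192.0 - 57.28.223.255) does not contain 57.28.128.177
  57.28.192.0/18 (57.28.192.0 - 57.28.255.255) does not contain 57.28.128.177
  57.12.128.0/18 (57.12.128.0 - 57.12.191.255) does not contain 57.28.128.177
Longest matching prefix is /15 -> interface ge-0/0/1.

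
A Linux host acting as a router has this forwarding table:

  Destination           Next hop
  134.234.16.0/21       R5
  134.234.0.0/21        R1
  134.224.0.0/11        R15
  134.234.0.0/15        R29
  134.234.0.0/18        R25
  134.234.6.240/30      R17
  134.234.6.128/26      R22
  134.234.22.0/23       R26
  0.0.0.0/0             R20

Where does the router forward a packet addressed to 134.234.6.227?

Routes whose prefix contains 134.234.6.227:
  0.0.0.0/0 (default, matches everything) -> R20
  134.224.0.0/11 (134.224.0.0 - 134.255.255.255) -> R15
  134.234.0.0/15 (134.234.0.0 - 134.235.255.255) -> R29
  134.234.0.0/18 (134.234.0.0 - 134.234.63.255) -> R25
  134.234.0.0/21 (134.234.0.0 - 134.234.7.255) -> R1
More-specific entries that do NOT match:
  134.234.6.240/30 (134.234.6.240 - 134.234.6.243) does not contain 134.234.6.227
  134.234.6.128/26 (134.234.6.128 - 134.234.6.191) does not contain 134.234.6.227
  134.234.22.0/23 (134.234.22.0 - 134.234.23.255) does not contain 134.234.6.227
Longest matching prefix is /21 -> next hop R1.

R1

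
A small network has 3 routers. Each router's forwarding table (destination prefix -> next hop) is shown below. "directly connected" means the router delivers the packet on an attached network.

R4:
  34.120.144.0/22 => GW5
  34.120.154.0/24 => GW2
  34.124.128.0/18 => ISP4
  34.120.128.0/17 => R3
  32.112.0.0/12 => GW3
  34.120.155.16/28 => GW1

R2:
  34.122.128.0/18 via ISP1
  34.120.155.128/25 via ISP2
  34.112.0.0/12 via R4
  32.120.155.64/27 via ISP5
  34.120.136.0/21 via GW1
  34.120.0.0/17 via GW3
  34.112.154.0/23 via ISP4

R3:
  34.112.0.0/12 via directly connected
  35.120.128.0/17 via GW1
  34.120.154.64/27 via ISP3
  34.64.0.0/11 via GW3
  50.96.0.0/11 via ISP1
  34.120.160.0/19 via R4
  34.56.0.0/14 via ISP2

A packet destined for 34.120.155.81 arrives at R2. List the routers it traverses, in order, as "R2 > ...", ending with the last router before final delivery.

R2 > R4 > R3

At R2: longest match for 34.120.155.81 is 34.112.0.0/12 -> R4
At R4: longest match for 34.120.155.81 is 34.120.128.0/17 -> R3
At R3: longest match for 34.120.155.81 is 34.112.0.0/12 -> directly connected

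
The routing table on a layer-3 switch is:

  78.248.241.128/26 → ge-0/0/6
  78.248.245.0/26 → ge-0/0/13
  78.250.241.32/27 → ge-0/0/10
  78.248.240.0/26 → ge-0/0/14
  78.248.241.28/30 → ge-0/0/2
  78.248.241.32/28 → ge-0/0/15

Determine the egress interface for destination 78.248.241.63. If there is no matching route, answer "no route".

no route

No entry's prefix contains 78.248.241.63; there is no default route.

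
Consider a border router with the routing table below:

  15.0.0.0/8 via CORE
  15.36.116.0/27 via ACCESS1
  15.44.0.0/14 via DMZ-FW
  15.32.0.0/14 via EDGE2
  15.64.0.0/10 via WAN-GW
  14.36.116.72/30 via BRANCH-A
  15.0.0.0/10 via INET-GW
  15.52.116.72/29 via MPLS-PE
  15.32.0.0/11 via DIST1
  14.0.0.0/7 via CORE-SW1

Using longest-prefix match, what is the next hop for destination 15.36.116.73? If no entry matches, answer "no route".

DIST1

Routes whose prefix contains 15.36.116.73:
  14.0.0.0/7 (14.0.0.0 - 15.255.255.255) -> CORE-SW1
  15.0.0.0/8 (15.0.0.0 - 15.255.255.255) -> CORE
  15.0.0.0/10 (15.0.0.0 - 15.63.255.255) -> INET-GW
  15.32.0.0/11 (15.32.0.0 - 15.63.255.255) -> DIST1
More-specific entries that do NOT match:
  14.36.116.72/30 (14.36.116.72 - 14.36.116.75) does not contain 15.36.116.73
  15.52.116.72/29 (15.52.116.72 - 15.52.116.79) does not contain 15.36.116.73
  15.36.116.0/27 (15.36.116.0 - 15.36.116.31) does not contain 15.36.116.73
  15.44.0.0/14 (15.44.0.0 - 15.47.255.255) does not contain 15.36.116.73
  15.32.0.0/14 (15.32.0.0 - 15.35.255.255) does not contain 15.36.116.73
Longest matching prefix is /11 -> next hop DIST1.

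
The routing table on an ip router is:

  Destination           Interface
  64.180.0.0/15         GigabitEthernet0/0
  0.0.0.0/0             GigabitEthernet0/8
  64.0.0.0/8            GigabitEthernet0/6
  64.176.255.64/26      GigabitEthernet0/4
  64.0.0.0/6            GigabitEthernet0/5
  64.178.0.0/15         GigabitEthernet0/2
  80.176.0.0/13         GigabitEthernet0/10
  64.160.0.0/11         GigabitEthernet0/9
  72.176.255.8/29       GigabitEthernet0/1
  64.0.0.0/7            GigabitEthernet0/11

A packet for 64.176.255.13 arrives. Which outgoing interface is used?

GigabitEthernet0/9

Routes whose prefix contains 64.176.255.13:
  0.0.0.0/0 (default, matches everything) -> GigabitEthernet0/8
  64.0.0.0/6 (64.0.0.0 - 67.255.255.255) -> GigabitEthernet0/5
  64.0.0.0/7 (64.0.0.0 - 65.255.255.255) -> GigabitEthernet0/11
  64.0.0.0/8 (64.0.0.0 - 64.255.255.255) -> GigabitEthernet0/6
  64.160.0.0/11 (64.160.0.0 - 64.191.255.255) -> GigabitEthernet0/9
More-specific entries that do NOT match:
  72.176.255.8/29 (72.176.255.8 - 72.176.255.15) does not contain 64.176.255.13
  64.176.255.64/26 (64.176.255.64 - 64.176.255.127) does not contain 64.176.255.13
  64.180.0.0/15 (64.180.0.0 - 64.181.255.255) does not contain 64.176.255.13
  64.178.0.0/15 (64.178.0.0 - 64.179.255.255) does not contain 64.176.255.13
  80.176.0.0/13 (80.176.0.0 - 80.183.255.255) does not contain 64.176.255.13
Longest matching prefix is /11 -> interface GigabitEthernet0/9.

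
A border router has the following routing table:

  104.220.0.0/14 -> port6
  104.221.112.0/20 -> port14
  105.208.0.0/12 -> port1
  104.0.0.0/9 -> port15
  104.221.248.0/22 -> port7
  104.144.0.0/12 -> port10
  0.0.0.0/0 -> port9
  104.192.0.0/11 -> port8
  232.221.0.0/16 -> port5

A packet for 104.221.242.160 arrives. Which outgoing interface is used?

port6

Routes whose prefix contains 104.221.242.160:
  0.0.0.0/0 (default, matches everything) -> port9
  104.192.0.0/11 (104.192.0.0 - 104.223.255.255) -> port8
  104.220.0.0/14 (104.220.0.0 - 104.223.255.255) -> port6
More-specific entries that do NOT match:
  104.221.248.0/22 (104.221.248.0 - 104.221.251.255) does not contain 104.221.242.160
  104.221.112.0/20 (104.221.112.0 - 104.221.127.255) does not contain 104.221.242.160
  232.221.0.0/16 (232.221.0.0 - 232.221.255.255) does not contain 104.221.242.160
Longest matching prefix is /14 -> interface port6.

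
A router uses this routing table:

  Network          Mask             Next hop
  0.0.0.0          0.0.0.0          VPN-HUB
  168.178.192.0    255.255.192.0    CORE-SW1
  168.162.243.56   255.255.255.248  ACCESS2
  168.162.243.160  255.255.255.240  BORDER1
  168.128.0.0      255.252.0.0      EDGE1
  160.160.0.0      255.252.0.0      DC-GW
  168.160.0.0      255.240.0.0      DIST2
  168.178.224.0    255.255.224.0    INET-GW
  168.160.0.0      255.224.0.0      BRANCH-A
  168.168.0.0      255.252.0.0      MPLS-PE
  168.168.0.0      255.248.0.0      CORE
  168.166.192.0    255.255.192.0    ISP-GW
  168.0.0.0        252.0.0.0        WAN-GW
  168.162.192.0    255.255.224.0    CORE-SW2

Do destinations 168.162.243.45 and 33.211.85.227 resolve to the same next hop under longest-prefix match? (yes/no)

168.162.243.45: longest match 168.160.0.0/12 -> DIST2
33.211.85.227: longest match 0.0.0.0/0 -> VPN-HUB

no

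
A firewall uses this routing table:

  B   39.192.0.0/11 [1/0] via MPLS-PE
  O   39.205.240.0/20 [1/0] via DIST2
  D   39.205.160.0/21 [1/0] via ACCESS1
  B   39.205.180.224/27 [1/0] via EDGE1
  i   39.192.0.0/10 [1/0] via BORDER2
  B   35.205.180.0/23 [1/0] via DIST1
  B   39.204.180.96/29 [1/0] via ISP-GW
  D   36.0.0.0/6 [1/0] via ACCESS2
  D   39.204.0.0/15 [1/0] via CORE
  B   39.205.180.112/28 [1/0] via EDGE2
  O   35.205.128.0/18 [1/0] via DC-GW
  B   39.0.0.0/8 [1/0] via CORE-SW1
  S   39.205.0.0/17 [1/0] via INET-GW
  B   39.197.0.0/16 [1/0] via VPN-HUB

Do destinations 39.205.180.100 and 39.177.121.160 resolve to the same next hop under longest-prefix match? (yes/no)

no

39.205.180.100: longest match 39.204.0.0/15 -> CORE
39.177.121.160: longest match 39.0.0.0/8 -> CORE-SW1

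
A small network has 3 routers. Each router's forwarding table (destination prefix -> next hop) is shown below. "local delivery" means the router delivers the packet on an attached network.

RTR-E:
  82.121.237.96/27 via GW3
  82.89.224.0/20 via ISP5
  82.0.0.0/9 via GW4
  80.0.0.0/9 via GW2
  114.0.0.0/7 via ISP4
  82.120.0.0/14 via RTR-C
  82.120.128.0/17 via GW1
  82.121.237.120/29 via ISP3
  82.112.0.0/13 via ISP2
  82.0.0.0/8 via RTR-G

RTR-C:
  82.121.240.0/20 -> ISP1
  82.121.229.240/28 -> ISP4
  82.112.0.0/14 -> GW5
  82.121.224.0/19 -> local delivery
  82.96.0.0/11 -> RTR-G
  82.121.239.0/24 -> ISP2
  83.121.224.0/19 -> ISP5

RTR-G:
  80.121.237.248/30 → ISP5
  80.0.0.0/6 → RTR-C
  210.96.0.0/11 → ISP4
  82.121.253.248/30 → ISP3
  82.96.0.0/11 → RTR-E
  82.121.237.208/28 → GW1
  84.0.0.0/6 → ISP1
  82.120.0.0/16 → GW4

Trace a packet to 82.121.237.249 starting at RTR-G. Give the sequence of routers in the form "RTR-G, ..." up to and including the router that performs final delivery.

RTR-G, RTR-E, RTR-C

At RTR-G: longest match for 82.121.237.249 is 82.96.0.0/11 -> RTR-E
At RTR-E: longest match for 82.121.237.249 is 82.120.0.0/14 -> RTR-C
At RTR-C: longest match for 82.121.237.249 is 82.121.224.0/19 -> local delivery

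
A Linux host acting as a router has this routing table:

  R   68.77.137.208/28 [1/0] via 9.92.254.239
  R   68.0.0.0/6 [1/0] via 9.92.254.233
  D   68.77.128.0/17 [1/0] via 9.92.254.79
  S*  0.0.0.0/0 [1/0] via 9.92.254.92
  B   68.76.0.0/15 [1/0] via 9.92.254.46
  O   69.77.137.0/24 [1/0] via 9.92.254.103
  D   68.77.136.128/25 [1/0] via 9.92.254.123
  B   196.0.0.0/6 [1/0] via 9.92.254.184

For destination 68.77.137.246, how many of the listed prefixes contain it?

4

Prefixes containing 68.77.137.246:
  0.0.0.0/0 (default, matches everything)
  68.0.0.0/6 (68.0.0.0 - 71.255.255.255)
  68.76.0.0/15 (68.76.0.0 - 68.77.255.255)
  68.77.128.0/17 (68.77.128.0 - 68.77.255.255)
Total matching entries: 4.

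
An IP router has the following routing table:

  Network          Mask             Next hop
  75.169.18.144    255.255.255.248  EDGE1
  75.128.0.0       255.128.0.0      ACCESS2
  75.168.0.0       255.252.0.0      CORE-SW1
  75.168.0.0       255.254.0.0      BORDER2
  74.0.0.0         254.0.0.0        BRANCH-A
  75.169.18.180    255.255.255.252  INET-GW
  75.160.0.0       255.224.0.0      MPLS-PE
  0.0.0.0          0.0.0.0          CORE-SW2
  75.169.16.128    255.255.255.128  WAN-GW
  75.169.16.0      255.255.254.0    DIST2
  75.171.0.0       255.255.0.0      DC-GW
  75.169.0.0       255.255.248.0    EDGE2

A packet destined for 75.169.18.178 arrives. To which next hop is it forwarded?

Routes whose prefix contains 75.169.18.178:
  0.0.0.0/0 (default, matches everything) -> CORE-SW2
  74.0.0.0/7 (74.0.0.0 - 75.255.255.255) -> BRANCH-A
  75.128.0.0/9 (75.128.0.0 - 75.255.255.255) -> ACCESS2
  75.160.0.0/11 (75.160.0.0 - 75.191.255.255) -> MPLS-PE
  75.168.0.0/14 (75.168.0.0 - 75.171.255.255) -> CORE-SW1
  75.168.0.0/15 (75.168.0.0 - 75.169.255.255) -> BORDER2
More-specific entries that do NOT match:
  75.169.18.180/30 (75.169.18.180 - 75.169.18.183) does not contain 75.169.18.178
  75.169.18.144/29 (75.169.18.144 - 75.169.18.151) does not contain 75.169.18.178
  75.169.16.128/25 (75.169.16.128 - 75.169.16.255) does not contain 75.169.18.178
  75.169.16.0/23 (75.169.16.0 - 75.169.17.255) does not contain 75.169.18.178
  75.169.0.0/21 (75.169.0.0 - 75.169.7.255) does not contain 75.169.18.178
  75.171.0.0/16 (75.171.0.0 - 75.171.255.255) does not contain 75.169.18.178
Longest matching prefix is /15 -> next hop BORDER2.

BORDER2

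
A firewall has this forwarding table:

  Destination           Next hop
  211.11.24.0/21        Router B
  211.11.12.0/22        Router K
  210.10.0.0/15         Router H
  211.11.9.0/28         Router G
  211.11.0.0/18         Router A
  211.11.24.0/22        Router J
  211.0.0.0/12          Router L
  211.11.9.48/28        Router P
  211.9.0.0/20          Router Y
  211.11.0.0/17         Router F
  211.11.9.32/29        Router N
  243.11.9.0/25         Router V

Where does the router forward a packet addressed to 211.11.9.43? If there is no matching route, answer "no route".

Routes whose prefix contains 211.11.9.43:
  211.0.0.0/12 (211.0.0.0 - 211.15.255.255) -> Router L
  211.11.0.0/17 (211.11.0.0 - 211.11.127.255) -> Router F
  211.11.0.0/18 (211.11.0.0 - 211.11.63.255) -> Router A
More-specific entries that do NOT match:
  211.11.9.32/29 (211.11.9.32 - 211.11.9.39) does not contain 211.11.9.43
  211.11.9.0/28 (211.11.9.0 - 211.11.9.15) does not contain 211.11.9.43
  211.11.9.48/28 (211.11.9.48 - 211.11.9.63) does not contain 211.11.9.43
  243.11.9.0/25 (243.11.9.0 - 243.11.9.127) does not contain 211.11.9.43
  211.11.12.0/22 (211.11.12.0 - 211.11.15.255) does not contain 211.11.9.43
  211.11.24.0/22 (211.11.24.0 - 211.11.27.255) does not contain 211.11.9.43
  211.11.24.0/21 (211.11.24.0 - 211.11.31.255) does not contain 211.11.9.43
  211.9.0.0/20 (211.9.0.0 - 211.9.15.255) does not contain 211.11.9.43
Longest matching prefix is /18 -> next hop Router A.

Router A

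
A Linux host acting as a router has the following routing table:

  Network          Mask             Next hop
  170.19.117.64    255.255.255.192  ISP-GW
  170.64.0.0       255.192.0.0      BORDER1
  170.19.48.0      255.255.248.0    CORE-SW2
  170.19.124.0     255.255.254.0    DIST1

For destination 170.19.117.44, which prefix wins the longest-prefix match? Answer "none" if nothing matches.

none

170.19.117.44 is outside every listed prefix and there is no default route.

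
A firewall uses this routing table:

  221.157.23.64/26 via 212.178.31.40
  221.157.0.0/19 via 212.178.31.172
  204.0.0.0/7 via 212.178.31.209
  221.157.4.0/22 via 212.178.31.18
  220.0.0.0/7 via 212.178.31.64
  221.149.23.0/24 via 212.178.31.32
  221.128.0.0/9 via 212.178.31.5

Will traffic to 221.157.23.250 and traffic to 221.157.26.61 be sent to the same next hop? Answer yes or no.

221.157.23.250: longest match 221.157.0.0/19 -> 212.178.31.172
221.157.26.61: longest match 221.157.0.0/19 -> 212.178.31.172

yes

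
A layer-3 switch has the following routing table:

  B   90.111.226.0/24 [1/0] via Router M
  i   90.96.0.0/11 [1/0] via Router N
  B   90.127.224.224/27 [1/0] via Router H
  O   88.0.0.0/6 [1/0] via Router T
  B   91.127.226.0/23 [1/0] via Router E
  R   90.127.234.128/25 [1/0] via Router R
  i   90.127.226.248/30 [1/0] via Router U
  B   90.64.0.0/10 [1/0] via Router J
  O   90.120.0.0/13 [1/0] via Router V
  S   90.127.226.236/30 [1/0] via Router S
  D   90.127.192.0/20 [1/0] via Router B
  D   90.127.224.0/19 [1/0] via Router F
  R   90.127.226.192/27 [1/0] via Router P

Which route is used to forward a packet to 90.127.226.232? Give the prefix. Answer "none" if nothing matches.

90.127.224.0/19

Entries matching 90.127.226.232:
  88.0.0.0/6 (88.0.0.0 - 91.255.255.255)
  90.64.0.0/10 (90.64.0.0 - 90.127.255.255)
  90.96.0.0/11 (90.96.0.0 - 90.127.255.255)
  90.120.0.0/13 (90.120.0.0 - 90.127.255.255)
  90.127.224.0/19 (90.127.224.0 - 90.127.255.255)
Most specific is 90.127.224.0/19.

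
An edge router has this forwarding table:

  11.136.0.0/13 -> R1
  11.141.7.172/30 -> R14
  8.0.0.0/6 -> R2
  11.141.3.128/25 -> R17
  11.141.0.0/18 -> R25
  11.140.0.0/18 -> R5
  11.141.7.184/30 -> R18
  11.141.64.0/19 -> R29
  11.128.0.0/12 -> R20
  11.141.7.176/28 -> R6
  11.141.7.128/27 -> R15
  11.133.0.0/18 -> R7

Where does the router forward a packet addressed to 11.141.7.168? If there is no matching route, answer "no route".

Routes whose prefix contains 11.141.7.168:
  8.0.0.0/6 (8.0.0.0 - 11.255.255.255) -> R2
  11.128.0.0/12 (11.128.0.0 - 11.143.255.255) -> R20
  11.136.0.0/13 (11.136.0.0 - 11.143.255.255) -> R1
  11.141.0.0/18 (11.141.0.0 - 11.141.63.255) -> R25
More-specific entries that do NOT match:
  11.141.7.172/30 (11.141.7.172 - 11.141.7.175) does not contain 11.141.7.168
  11.141.7.184/30 (11.141.7.184 - 11.141.7.187) does not contain 11.141.7.168
  11.141.7.176/28 (11.141.7.176 - 11.141.7.191) does not contain 11.141.7.168
  11.141.7.128/27 (11.141.7.128 - 11.141.7.159) does not contain 11.141.7.168
  11.141.3.128/25 (11.141.3.128 - 11.141.3.255) does not contain 11.141.7.168
  11.141.64.0/19 (11.141.64.0 - 11.141.95.255) does not contain 11.141.7.168
Longest matching prefix is /18 -> next hop R25.

R25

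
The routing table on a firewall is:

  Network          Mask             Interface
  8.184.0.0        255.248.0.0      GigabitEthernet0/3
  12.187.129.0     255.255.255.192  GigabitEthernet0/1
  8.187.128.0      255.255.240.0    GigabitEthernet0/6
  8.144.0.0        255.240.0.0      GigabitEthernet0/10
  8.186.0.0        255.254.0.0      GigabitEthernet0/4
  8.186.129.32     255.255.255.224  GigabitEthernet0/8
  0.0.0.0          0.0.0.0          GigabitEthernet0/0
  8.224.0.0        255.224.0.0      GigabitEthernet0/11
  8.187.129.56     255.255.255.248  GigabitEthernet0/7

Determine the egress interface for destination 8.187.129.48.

GigabitEthernet0/6

Routes whose prefix contains 8.187.129.48:
  0.0.0.0/0 (default, matches everything) -> GigabitEthernet0/0
  8.184.0.0/13 (8.184.0.0 - 8.191.255.255) -> GigabitEthernet0/3
  8.186.0.0/15 (8.186.0.0 - 8.187.255.255) -> GigabitEthernet0/4
  8.187.128.0/20 (8.187.128.0 - 8.187.143.255) -> GigabitEthernet0/6
More-specific entries that do NOT match:
  8.187.129.56/29 (8.187.129.56 - 8.187.129.63) does not contain 8.187.129.48
  8.186.129.32/27 (8.186.129.32 - 8.186.129.63) does not contain 8.187.129.48
  12.187.129.0/26 (12.187.129.0 - 12.187.129.63) does not contain 8.187.129.48
Longest matching prefix is /20 -> interface GigabitEthernet0/6.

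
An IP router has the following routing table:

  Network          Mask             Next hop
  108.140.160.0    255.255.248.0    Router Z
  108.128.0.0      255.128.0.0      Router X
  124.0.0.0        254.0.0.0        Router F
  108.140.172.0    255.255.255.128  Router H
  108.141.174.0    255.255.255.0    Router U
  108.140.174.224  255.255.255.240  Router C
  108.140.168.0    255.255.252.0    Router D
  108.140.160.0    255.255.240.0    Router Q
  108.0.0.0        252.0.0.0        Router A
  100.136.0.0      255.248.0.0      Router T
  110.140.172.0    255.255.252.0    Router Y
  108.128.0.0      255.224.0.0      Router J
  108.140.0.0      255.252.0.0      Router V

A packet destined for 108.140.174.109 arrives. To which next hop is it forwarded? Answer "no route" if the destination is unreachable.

Router Q

Routes whose prefix contains 108.140.174.109:
  108.0.0.0/6 (108.0.0.0 - 111.255.255.255) -> Router A
  108.128.0.0/9 (108.128.0.0 - 108.255.255.255) -> Router X
  108.128.0.0/11 (108.128.0.0 - 108.159.255.255) -> Router J
  108.140.0.0/14 (108.140.0.0 - 108.143.255.255) -> Router V
  108.140.160.0/20 (108.140.160.0 - 108.140.175.255) -> Router Q
More-specific entries that do NOT match:
  108.140.174.224/28 (108.140.174.224 - 108.140.174.239) does not contain 108.140.174.109
  108.140.172.0/25 (108.140.172.0 - 108.140.172.127) does not contain 108.140.174.109
  108.141.174.0/24 (108.141.174.0 - 108.141.174.255) does not contain 108.140.174.109
  108.140.168.0/22 (108.140.168.0 - 108.140.171.255) does not contain 108.140.174.109
  110.140.172.0/22 (110.140.172.0 - 110.140.175.255) does not contain 108.140.174.109
  108.140.160.0/21 (108.140.160.0 - 108.140.167.255) does not contain 108.140.174.109
Longest matching prefix is /20 -> next hop Router Q.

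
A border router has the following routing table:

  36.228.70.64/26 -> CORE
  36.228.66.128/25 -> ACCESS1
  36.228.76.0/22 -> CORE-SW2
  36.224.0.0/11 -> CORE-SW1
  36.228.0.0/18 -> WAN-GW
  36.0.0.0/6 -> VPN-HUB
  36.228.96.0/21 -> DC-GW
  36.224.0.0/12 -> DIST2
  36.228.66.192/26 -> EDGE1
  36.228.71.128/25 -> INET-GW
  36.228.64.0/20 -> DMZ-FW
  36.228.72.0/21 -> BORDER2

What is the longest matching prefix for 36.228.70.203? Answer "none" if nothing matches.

36.228.64.0/20

Entries matching 36.228.70.203:
  36.0.0.0/6 (36.0.0.0 - 39.255.255.255)
  36.224.0.0/11 (36.224.0.0 - 36.255.255.255)
  36.224.0.0/12 (36.224.0.0 - 36.239.255.255)
  36.228.64.0/20 (36.228.64.0 - 36.228.79.255)
Most specific is 36.228.64.0/20.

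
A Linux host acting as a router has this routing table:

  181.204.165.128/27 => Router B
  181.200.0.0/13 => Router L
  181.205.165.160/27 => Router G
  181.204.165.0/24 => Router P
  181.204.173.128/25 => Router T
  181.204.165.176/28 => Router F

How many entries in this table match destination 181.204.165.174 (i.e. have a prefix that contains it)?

2

Prefixes containing 181.204.165.174:
  181.200.0.0/13 (181.200.0.0 - 181.207.255.255)
  181.204.165.0/24 (181.204.165.0 - 181.204.165.255)
Total matching entries: 2.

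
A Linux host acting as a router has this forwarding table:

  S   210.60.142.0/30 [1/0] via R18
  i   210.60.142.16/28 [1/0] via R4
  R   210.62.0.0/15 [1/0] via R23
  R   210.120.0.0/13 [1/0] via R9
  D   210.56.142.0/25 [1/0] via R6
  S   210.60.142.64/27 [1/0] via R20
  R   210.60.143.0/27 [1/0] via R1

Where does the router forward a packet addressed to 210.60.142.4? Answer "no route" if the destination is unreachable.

No entry's prefix contains 210.60.142.4; there is no default route.

no route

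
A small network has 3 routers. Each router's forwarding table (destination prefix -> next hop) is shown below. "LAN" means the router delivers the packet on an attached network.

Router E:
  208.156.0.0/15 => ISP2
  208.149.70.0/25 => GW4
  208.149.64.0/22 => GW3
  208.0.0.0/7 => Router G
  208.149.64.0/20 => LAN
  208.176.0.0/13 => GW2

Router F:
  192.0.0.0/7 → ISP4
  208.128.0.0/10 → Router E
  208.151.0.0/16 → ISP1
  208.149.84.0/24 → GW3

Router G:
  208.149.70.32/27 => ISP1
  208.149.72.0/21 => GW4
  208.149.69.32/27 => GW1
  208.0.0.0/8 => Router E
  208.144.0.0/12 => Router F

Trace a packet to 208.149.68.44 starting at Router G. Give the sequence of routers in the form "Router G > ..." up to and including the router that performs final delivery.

At Router G: longest match for 208.149.68.44 is 208.144.0.0/12 -> Router F
At Router F: longest match for 208.149.68.44 is 208.128.0.0/10 -> Router E
At Router E: longest match for 208.149.68.44 is 208.149.64.0/20 -> LAN

Router G > Router F > Router E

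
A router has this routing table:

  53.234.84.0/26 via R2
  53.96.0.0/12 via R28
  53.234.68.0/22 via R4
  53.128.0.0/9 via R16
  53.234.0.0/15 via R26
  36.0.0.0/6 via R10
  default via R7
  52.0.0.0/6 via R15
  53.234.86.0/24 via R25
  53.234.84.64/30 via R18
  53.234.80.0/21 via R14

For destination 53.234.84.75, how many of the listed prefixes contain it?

Prefixes containing 53.234.84.75:
  0.0.0.0/0 (default, matches everything)
  52.0.0.0/6 (52.0.0.0 - 55.255.255.255)
  53.128.0.0/9 (53.128.0.0 - 53.255.255.255)
  53.234.0.0/15 (53.234.0.0 - 53.235.255.255)
  53.234.80.0/21 (53.234.80.0 - 53.234.87.255)
Total matching entries: 5.

5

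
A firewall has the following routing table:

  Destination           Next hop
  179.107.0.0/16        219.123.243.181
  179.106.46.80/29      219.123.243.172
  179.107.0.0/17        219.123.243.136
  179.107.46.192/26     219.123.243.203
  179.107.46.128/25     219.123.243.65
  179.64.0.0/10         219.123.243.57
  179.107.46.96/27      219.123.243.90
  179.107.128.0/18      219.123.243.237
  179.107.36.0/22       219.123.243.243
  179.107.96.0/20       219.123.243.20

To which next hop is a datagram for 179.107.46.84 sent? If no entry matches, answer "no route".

219.123.243.136

Routes whose prefix contains 179.107.46.84:
  179.64.0.0/10 (179.64.0.0 - 179.127.255.255) -> 219.123.243.57
  179.107.0.0/16 (179.107.0.0 - 179.107.255.255) -> 219.123.243.181
  179.107.0.0/17 (179.107.0.0 - 179.107.127.255) -> 219.123.243.136
More-specific entries that do NOT match:
  179.106.46.80/29 (179.106.46.80 - 179.106.46.87) does not contain 179.107.46.84
  179.107.46.96/27 (179.107.46.96 - 179.107.46.127) does not contain 179.107.46.84
  179.107.46.192/26 (179.107.46.192 - 179.107.46.255) does not contain 179.107.46.84
  179.107.46.128/25 (179.107.46.128 - 179.107.46.255) does not contain 179.107.46.84
  179.107.36.0/22 (179.107.36.0 - 179.107.39.255) does not contain 179.107.46.84
  179.107.96.0/20 (179.107.96.0 - 179.107.111.255) does not contain 179.107.46.84
  179.107.128.0/18 (179.107.128.0 - 179.107.191.255) does not contain 179.107.46.84
Longest matching prefix is /17 -> next hop 219.123.243.136.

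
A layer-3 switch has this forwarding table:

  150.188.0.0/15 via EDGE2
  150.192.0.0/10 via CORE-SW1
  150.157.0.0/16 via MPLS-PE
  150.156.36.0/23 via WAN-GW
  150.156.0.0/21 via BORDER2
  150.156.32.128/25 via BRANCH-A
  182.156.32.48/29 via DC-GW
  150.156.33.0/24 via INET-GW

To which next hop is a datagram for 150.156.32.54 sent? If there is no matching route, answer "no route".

No entry's prefix contains 150.156.32.54; there is no default route.

no route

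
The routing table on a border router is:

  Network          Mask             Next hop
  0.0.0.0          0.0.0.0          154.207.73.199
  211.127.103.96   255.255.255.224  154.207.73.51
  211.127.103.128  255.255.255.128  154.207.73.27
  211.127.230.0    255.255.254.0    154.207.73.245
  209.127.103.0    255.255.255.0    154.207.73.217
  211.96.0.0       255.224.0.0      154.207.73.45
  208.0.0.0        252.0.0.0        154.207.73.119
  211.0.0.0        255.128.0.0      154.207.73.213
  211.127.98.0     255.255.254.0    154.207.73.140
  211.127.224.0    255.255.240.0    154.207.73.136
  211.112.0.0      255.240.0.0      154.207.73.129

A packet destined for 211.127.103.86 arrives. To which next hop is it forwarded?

Routes whose prefix contains 211.127.103.86:
  0.0.0.0/0 (default, matches everything) -> 154.207.73.199
  208.0.0.0/6 (208.0.0.0 - 211.255.255.255) -> 154.207.73.119
  211.0.0.0/9 (211.0.0.0 - 211.127.255.255) -> 154.207.73.213
  211.96.0.0/11 (211.96.0.0 - 211.127.255.255) -> 154.207.73.45
  211.112.0.0/12 (211.112.0.0 - 211.127.255.255) -> 154.207.73.129
More-specific entries that do NOT match:
  211.127.103.96/27 (211.127.103.96 - 211.127.103.127) does not contain 211.127.103.86
  211.127.103.128/25 (211.127.103.128 - 211.127.103.255) does not contain 211.127.103.86
  209.127.103.0/24 (209.127.103.0 - 209.127.103.255) does not contain 211.127.103.86
  211.127.230.0/23 (211.127.230.0 - 211.127.231.255) does not contain 211.127.103.86
  211.127.98.0/23 (211.127.98.0 - 211.127.99.255) does not contain 211.127.103.86
  211.127.224.0/20 (211.127.224.0 - 211.127.239.255) does not contain 211.127.103.86
Longest matching prefix is /12 -> next hop 154.207.73.129.

154.207.73.129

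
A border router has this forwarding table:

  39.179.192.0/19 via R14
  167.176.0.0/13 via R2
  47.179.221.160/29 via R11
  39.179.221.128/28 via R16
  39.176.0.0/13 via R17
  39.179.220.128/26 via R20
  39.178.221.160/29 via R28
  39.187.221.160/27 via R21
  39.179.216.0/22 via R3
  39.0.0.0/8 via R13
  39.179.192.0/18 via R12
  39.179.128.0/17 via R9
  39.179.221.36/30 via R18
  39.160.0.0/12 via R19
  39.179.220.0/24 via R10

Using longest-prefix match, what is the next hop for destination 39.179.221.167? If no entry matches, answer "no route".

Routes whose prefix contains 39.179.221.167:
  39.0.0.0/8 (39.0.0.0 - 39.255.255.255) -> R13
  39.176.0.0/13 (39.176.0.0 - 39.183.255.255) -> R17
  39.179.128.0/17 (39.179.128.0 - 39.179.255.255) -> R9
  39.179.192.0/18 (39.179.192.0 - 39.179.255.255) -> R12
  39.179.192.0/19 (39.179.192.0 - 39.179.223.255) -> R14
More-specific entries that do NOT match:
  39.179.221.36/30 (39.179.221.36 - 39.179.221.39) does not contain 39.179.221.167
  47.179.221.160/29 (47.179.221.160 - 47.179.221.167) does not contain 39.179.221.167
  39.178.221.160/29 (39.178.221.160 - 39.178.221.167) does not contain 39.179.221.167
  39.179.221.128/28 (39.179.221.128 - 39.179.221.143) does not contain 39.179.221.167
  39.187.221.160/27 (39.187.221.160 - 39.187.221.191) does not contain 39.179.221.167
  39.179.220.128/26 (39.179.220.128 - 39.179.220.191) does not contain 39.179.221.167
  39.179.220.0/24 (39.179.220.0 - 39.179.220.255) does not contain 39.179.221.167
  39.179.216.0/22 (39.179.216.0 - 39.179.219.255) does not contain 39.179.221.167
Longest matching prefix is /19 -> next hop R14.

R14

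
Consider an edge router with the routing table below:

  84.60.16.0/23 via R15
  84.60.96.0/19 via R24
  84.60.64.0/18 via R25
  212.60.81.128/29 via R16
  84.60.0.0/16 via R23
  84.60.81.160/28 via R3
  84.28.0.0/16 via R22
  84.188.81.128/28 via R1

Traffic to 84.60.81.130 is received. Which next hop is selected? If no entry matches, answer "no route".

Routes whose prefix contains 84.60.81.130:
  84.60.0.0/16 (84.60.0.0 - 84.60.255.255) -> R23
  84.60.64.0/18 (84.60.64.0 - 84.60.127.255) -> R25
More-specific entries that do NOT match:
  212.60.81.128/29 (212.60.81.128 - 212.60.81.135) does not contain 84.60.81.130
  84.60.81.160/28 (84.60.81.160 - 84.60.81.175) does not contain 84.60.81.130
  84.188.81.128/28 (84.188.81.128 - 84.188.81.143) does not contain 84.60.81.130
  84.60.16.0/23 (84.60.16.0 - 84.60.17.255) does not contain 84.60.81.130
  84.60.96.0/19 (84.60.96.0 - 84.60.127.255) does not contain 84.60.81.130
Longest matching prefix is /18 -> next hop R25.

R25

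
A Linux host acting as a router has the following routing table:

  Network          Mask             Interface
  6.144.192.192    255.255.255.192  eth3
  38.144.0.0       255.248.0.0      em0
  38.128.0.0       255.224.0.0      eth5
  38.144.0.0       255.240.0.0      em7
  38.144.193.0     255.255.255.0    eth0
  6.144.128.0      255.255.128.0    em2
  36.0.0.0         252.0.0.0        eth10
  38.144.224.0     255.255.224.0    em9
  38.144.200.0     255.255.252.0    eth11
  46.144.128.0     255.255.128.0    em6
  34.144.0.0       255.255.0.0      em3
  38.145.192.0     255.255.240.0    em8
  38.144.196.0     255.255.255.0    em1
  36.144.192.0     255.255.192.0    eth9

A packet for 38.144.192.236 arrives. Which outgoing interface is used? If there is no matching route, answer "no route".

em0

Routes whose prefix contains 38.144.192.236:
  36.0.0.0/6 (36.0.0.0 - 39.255.255.255) -> eth10
  38.128.0.0/11 (38.128.0.0 - 38.159.255.255) -> eth5
  38.144.0.0/12 (38.144.0.0 - 38.159.255.255) -> em7
  38.144.0.0/13 (38.144.0.0 - 38.151.255.255) -> em0
More-specific entries that do NOT match:
  6.144.192.192/26 (6.144.192.192 - 6.144.192.255) does not contain 38.144.192.236
  38.144.193.0/24 (38.144.193.0 - 38.144.193.255) does not contain 38.144.192.236
  38.144.196.0/24 (38.144.196.0 - 38.144.196.255) does not contain 38.144.192.236
  38.144.200.0/22 (38.144.200.0 - 38.144.203.255) does not contain 38.144.192.236
  38.145.192.0/20 (38.145.192.0 - 38.145.207.255) does not contain 38.144.192.236
  38.144.224.0/19 (38.144.224.0 - 38.144.255.255) does not contain 38.144.192.236
  36.144.192.0/18 (36.144.192.0 - 36.144.255.255) does not contain 38.144.192.236
  6.144.128.0/17 (6.144.128.0 - 6.144.255.255) does not contain 38.144.192.236
  46.144.128.0/17 (46.144.128.0 - 46.144.255.255) does not contain 38.144.192.236
  34.144.0.0/16 (34.144.0.0 - 34.144.255.255) does not contain 38.144.192.236
Longest matching prefix is /13 -> interface em0.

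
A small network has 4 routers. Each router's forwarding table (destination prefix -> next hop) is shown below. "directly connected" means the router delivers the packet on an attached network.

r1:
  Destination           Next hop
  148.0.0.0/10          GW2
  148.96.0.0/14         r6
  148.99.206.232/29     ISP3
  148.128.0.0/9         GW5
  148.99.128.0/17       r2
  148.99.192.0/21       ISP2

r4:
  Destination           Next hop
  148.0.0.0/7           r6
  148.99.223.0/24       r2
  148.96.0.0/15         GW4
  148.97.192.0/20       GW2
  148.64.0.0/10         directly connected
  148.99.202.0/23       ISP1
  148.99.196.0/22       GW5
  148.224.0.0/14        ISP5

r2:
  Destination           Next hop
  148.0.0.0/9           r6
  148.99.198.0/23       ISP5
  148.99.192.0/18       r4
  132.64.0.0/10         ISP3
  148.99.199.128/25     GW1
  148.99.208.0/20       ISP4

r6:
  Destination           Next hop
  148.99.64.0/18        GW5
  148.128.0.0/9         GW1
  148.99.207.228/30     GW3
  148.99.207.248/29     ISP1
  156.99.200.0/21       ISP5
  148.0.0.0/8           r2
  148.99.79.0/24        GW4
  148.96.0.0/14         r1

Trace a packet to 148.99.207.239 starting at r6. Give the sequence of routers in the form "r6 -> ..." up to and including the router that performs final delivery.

r6 -> r1 -> r2 -> r4

At r6: longest match for 148.99.207.239 is 148.96.0.0/14 -> r1
At r1: longest match for 148.99.207.239 is 148.99.128.0/17 -> r2
At r2: longest match for 148.99.207.239 is 148.99.192.0/18 -> r4
At r4: longest match for 148.99.207.239 is 148.64.0.0/10 -> directly connected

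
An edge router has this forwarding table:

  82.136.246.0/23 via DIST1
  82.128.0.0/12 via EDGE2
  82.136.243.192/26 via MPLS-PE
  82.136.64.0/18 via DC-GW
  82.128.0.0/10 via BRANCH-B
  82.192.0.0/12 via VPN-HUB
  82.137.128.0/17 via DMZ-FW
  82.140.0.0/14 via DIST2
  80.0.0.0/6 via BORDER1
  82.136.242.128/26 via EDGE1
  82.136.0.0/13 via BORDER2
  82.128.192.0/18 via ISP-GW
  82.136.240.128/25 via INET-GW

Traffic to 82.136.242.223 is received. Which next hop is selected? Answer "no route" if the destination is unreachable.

Routes whose prefix contains 82.136.242.223:
  80.0.0.0/6 (80.0.0.0 - 83.255.255.255) -> BORDER1
  82.128.0.0/10 (82.128.0.0 - 82.191.255.255) -> BRANCH-B
  82.128.0.0/12 (82.128.0.0 - 82.143.255.255) -> EDGE2
  82.136.0.0/13 (82.136.0.0 - 82.143.255.255) -> BORDER2
More-specific entries that do NOT match:
  82.136.243.192/26 (82.136.243.192 - 82.136.243.255) does not contain 82.136.242.223
  82.136.242.128/26 (82.136.242.128 - 82.136.242.191) does not contain 82.136.242.223
  82.136.240.128/25 (82.136.240.128 - 82.136.240.255) does not contain 82.136.242.223
  82.136.246.0/23 (82.136.246.0 - 82.136.247.255) does not contain 82.136.242.223
  82.136.64.0/18 (82.136.64.0 - 82.136.127.255) does not contain 82.136.242.223
  82.128.192.0/18 (82.128.192.0 - 82.128.255.255) does not contain 82.136.242.223
  82.137.128.0/17 (82.137.128.0 - 82.137.255.255) does not contain 82.136.242.223
  82.140.0.0/14 (82.140.0.0 - 82.143.255.255) does not contain 82.136.242.223
Longest matching prefix is /13 -> next hop BORDER2.

BORDER2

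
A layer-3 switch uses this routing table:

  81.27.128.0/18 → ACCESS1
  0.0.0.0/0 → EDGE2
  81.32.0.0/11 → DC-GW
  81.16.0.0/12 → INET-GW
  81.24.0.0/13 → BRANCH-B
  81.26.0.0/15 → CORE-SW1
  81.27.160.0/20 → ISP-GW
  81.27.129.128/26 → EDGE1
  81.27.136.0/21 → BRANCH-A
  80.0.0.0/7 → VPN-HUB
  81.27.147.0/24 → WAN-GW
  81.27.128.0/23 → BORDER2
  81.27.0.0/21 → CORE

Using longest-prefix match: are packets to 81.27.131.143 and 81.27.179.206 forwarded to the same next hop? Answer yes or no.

yes

81.27.131.143: longest match 81.27.128.0/18 -> ACCESS1
81.27.179.206: longest match 81.27.128.0/18 -> ACCESS1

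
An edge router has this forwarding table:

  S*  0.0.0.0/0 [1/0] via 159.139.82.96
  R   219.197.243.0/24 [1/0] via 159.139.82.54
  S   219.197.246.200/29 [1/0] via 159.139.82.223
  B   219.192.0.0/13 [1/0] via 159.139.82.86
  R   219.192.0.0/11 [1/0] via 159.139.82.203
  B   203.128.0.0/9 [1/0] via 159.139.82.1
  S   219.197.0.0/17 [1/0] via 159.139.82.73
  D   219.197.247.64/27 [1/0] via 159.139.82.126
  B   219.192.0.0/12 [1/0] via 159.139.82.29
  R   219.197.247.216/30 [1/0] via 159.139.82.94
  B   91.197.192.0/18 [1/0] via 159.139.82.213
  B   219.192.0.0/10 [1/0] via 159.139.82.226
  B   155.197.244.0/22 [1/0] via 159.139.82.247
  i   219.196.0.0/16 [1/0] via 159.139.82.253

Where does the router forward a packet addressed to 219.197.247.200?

159.139.82.86

Routes whose prefix contains 219.197.247.200:
  0.0.0.0/0 (default, matches everything) -> 159.139.82.96
  219.192.0.0/10 (219.192.0.0 - 219.255.255.255) -> 159.139.82.226
  219.192.0.0/11 (219.192.0.0 - 219.223.255.255) -> 159.139.82.203
  219.192.0.0/12 (219.192.0.0 - 219.207.255.255) -> 159.139.82.29
  219.192.0.0/13 (219.192.0.0 - 219.199.255.255) -> 159.139.82.86
More-specific entries that do NOT match:
  219.197.247.216/30 (219.197.247.216 - 219.197.247.219) does not contain 219.197.247.200
  219.197.246.200/29 (219.197.246.200 - 219.197.246.207) does not contain 219.197.247.200
  219.197.247.64/27 (219.197.247.64 - 219.197.247.95) does not contain 219.197.247.200
  219.197.243.0/24 (219.197.243.0 - 219.197.243.255) does not contain 219.197.247.200
  155.197.244.0/22 (155.197.244.0 - 155.197.247.255) does not contain 219.197.247.200
  91.197.192.0/18 (91.197.192.0 - 91.197.255.255) does not contain 219.197.247.200
  219.197.0.0/17 (219.197.0.0 - 219.197.127.255) does not contain 219.197.247.200
  219.196.0.0/16 (219.196.0.0 - 219.196.255.255) does not contain 219.197.247.200
Longest matching prefix is /13 -> next hop 159.139.82.86.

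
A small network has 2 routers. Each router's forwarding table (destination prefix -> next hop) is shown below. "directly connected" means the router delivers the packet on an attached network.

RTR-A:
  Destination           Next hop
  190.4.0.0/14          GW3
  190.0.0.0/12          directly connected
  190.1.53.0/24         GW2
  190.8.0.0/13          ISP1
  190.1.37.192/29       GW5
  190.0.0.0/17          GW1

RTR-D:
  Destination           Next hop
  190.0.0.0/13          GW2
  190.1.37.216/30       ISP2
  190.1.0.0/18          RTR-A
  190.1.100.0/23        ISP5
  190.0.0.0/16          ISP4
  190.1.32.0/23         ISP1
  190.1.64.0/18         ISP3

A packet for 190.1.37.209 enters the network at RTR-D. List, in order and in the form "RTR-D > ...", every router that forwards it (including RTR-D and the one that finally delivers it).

At RTR-D: longest match for 190.1.37.209 is 190.1.0.0/18 -> RTR-A
At RTR-A: longest match for 190.1.37.209 is 190.0.0.0/12 -> directly connected

RTR-D > RTR-A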